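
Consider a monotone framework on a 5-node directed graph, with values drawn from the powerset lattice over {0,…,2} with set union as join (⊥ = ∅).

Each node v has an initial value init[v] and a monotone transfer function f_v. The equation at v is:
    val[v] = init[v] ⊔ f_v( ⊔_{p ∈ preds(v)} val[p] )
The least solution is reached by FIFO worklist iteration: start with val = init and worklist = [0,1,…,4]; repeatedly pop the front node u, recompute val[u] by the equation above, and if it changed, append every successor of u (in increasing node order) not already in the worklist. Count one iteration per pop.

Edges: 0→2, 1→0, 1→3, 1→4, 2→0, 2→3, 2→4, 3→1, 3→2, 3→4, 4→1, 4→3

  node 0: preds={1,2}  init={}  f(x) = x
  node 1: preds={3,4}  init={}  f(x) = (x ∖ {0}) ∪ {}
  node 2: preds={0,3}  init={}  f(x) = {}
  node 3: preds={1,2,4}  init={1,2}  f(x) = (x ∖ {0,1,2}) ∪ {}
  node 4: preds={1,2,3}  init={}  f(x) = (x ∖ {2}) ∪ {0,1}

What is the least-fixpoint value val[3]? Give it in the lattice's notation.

{1,2}

Trace (9 dequeues):
  [1] u=0 | in {} | out {} | ==
  [2] u=1 | in {1,2} | out {1,2} | prev {} | push {0}
  [3] u=2 | in {1,2} | out {} | ==
  [4] u=3 | in {1,2} | out {1,2} | ==
  [5] u=4 | in {1,2} | out {0,1} | prev {} | push {1,3}
  [6] u=0 | in {1,2} | out {1,2} | prev {} | push {2}
  [7] u=1 | in {0,1,2} | out {1,2} | ==
  [8] u=3 | in {0,1,2} | out {1,2} | ==
  [9] u=2 | in {1,2} | out {} | ==

Converged values:
  [0] {1,2}
  [1] {1,2}
  [2] {}
  [3] {1,2}
  [4] {0,1}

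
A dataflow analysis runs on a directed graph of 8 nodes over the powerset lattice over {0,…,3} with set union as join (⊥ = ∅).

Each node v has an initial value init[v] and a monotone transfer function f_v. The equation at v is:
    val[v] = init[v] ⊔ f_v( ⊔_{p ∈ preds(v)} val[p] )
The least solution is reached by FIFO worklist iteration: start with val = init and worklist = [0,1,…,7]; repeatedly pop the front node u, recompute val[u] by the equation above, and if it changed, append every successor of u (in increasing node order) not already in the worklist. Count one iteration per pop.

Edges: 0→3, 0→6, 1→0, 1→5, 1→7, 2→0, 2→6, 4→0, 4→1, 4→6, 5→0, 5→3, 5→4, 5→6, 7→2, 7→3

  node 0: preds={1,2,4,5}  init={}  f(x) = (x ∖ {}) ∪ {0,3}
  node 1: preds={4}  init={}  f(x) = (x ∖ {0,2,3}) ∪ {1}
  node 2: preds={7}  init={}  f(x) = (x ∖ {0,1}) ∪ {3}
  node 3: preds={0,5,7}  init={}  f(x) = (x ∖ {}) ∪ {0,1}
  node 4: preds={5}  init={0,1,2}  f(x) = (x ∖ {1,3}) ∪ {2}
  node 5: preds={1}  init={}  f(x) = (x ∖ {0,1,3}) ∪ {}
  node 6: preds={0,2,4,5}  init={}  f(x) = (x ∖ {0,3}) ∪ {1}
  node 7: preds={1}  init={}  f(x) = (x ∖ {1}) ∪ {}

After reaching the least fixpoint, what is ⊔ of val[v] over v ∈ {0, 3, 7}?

Trace (9 dequeues):
  [1] u=0 | in {0,1,2} | out {0,1,2,3} | prev {} | push {}
  [2] u=1 | in {0,1,2} | out {1} | prev {} | push {0}
  [3] u=2 | in {} | out {3} | prev {} | push {}
  [4] u=3 | in {0,1,2,3} | out {0,1,2,3} | prev {} | push {}
  [5] u=4 | in {} | out {0,1,2} | ==
  [6] u=5 | in {1} | out {} | ==
  [7] u=6 | in {0,1,2,3} | out {1,2} | prev {} | push {}
  [8] u=7 | in {1} | out {} | ==
  [9] u=0 | in {0,1,2,3} | out {0,1,2,3} | ==

Converged values:
  [0] {0,1,2,3}
  [1] {1}
  [2] {3}
  [3] {0,1,2,3}
  [4] {0,1,2}
  [5] {}
  [6] {1,2}
  [7] {}

{0,1,2,3}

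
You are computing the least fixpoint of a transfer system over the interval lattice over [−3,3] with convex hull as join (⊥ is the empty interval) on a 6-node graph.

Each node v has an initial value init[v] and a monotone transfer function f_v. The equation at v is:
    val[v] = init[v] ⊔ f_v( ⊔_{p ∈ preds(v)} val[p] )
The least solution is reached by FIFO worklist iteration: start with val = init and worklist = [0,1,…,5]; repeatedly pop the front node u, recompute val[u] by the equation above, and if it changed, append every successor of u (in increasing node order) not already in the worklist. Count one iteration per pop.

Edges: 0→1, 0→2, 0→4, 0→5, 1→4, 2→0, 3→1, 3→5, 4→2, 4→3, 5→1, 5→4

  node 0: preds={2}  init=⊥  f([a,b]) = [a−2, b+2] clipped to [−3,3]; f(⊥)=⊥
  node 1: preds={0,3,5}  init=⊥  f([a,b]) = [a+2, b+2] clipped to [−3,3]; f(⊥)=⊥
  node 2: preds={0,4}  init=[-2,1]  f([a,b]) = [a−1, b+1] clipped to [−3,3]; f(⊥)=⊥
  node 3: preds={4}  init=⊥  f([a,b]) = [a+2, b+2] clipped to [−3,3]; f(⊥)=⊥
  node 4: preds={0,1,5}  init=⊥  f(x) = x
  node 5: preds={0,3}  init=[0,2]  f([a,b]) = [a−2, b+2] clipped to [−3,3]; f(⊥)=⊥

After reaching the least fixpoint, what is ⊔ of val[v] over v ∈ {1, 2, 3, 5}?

[-3,3]

Trace (12 dequeues):
  [1] u=0 | in [-2,1] | out [-3,3] | prev ⊥ | push {}
  [2] u=1 | in [-3,3] | out [-1,3] | prev ⊥ | push {}
  [3] u=2 | in [-3,3] | out [-3,3] | prev [-2,1] | push {0}
  [4] u=3 | in ⊥ | out ⊥ | ==
  [5] u=4 | in [-3,3] | out [-3,3] | prev ⊥ | push {2,3}
  [6] u=5 | in [-3,3] | out [-3,3] | prev [0,2] | push {1,4}
  [7] u=0 | in [-3,3] | out [-3,3] | ==
  [8] u=2 | in [-3,3] | out [-3,3] | ==
  [9] u=3 | in [-3,3] | out [-1,3] | prev ⊥ | push {5}
  [10] u=1 | in [-3,3] | out [-1,3] | ==
  [11] u=4 | in [-3,3] | out [-3,3] | ==
  [12] u=5 | in [-3,3] | out [-3,3] | ==

Converged values:
  [0] [-3,3]
  [1] [-1,3]
  [2] [-3,3]
  [3] [-1,3]
  [4] [-3,3]
  [5] [-3,3]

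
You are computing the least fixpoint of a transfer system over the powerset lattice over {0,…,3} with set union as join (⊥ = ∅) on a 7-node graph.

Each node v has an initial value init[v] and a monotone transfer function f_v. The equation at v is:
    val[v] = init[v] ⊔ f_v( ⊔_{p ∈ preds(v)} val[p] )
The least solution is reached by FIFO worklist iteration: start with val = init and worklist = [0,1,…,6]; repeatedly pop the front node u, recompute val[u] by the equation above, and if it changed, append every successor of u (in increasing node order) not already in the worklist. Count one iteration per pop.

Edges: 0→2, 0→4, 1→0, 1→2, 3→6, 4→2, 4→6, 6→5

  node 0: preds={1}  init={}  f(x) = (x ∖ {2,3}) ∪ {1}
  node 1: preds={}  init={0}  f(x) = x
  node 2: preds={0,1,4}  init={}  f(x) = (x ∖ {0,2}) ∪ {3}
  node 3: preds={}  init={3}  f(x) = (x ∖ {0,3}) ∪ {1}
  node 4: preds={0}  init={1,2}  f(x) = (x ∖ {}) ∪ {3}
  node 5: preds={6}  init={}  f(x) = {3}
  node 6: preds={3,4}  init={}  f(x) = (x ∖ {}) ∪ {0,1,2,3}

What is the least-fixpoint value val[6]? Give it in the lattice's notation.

Worklist (9 pops):
  #1 pop 0: in={0} → {0,1} (was {}); enqueue []
  #2 pop 1: in={} → {0} (no change)
  #3 pop 2: in={0,1,2} → {1,3} (was {}); enqueue []
  #4 pop 3: in={} → {1,3} (was {3}); enqueue []
  #5 pop 4: in={0,1} → {0,1,2,3} (was {1,2}); enqueue [2]
  #6 pop 5: in={} → {3} (was {}); enqueue []
  #7 pop 6: in={0,1,2,3} → {0,1,2,3} (was {}); enqueue [5]
  #8 pop 2: in={0,1,2,3} → {1,3} (no change)
  #9 pop 5: in={0,1,2,3} → {3} (no change)

Fixpoint:
  val[0] = {0,1}
  val[1] = {0}
  val[2] = {1,3}
  val[3] = {1,3}
  val[4] = {0,1,2,3}
  val[5] = {3}
  val[6] = {0,1,2,3}

{0,1,2,3}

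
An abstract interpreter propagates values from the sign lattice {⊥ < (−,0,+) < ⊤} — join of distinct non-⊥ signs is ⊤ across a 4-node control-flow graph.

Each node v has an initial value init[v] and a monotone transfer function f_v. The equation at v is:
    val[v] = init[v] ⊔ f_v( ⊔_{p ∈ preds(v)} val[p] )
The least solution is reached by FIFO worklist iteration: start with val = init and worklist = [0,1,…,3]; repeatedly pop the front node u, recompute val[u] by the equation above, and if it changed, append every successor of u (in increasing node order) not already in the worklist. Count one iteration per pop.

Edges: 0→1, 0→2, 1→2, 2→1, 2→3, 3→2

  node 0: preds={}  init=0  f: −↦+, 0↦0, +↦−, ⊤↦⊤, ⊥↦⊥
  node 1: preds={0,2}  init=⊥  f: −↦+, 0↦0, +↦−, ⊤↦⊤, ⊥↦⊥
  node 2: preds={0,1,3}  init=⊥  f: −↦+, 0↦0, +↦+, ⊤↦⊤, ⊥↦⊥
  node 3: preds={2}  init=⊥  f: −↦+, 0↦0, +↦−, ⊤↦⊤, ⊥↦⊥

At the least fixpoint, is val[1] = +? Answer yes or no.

no

Iteration log — 6 steps:
  step 1. node 0  ⊔preds=⊥  new=0  stable
  step 2. node 1  ⊔preds=0  new=0  old=⊥  +wl: 
  step 3. node 2  ⊔preds=0  new=0  old=⊥  +wl: 1
  step 4. node 3  ⊔preds=0  new=0  old=⊥  +wl: 2
  step 5. node 1  ⊔preds=0  new=0  stable
  step 6. node 2  ⊔preds=0  new=0  stable

Least fixpoint reached:
  node 0: 0
  node 1: 0
  node 2: 0
  node 3: 0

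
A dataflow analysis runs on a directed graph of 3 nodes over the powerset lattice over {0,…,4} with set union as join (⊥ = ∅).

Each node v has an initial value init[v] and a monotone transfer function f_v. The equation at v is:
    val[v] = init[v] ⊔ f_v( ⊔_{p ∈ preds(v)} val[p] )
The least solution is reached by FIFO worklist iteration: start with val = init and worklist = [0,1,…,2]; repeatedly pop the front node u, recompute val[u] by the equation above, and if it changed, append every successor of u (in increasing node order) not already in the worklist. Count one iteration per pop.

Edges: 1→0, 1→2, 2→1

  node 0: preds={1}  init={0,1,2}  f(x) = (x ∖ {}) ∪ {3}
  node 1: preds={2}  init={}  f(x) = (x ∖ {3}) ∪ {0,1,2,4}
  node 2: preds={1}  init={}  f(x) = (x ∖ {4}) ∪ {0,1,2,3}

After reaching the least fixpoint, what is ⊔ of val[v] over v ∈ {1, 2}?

{0,1,2,3,4}

Worklist (5 pops):
  #1 pop 0: in={} → {0,1,2,3} (was {0,1,2}); enqueue []
  #2 pop 1: in={} → {0,1,2,4} (was {}); enqueue [0]
  #3 pop 2: in={0,1,2,4} → {0,1,2,3} (was {}); enqueue [1]
  #4 pop 0: in={0,1,2,4} → {0,1,2,3,4} (was {0,1,2,3}); enqueue []
  #5 pop 1: in={0,1,2,3} → {0,1,2,4} (no change)

Fixpoint:
  val[0] = {0,1,2,3,4}
  val[1] = {0,1,2,4}
  val[2] = {0,1,2,3}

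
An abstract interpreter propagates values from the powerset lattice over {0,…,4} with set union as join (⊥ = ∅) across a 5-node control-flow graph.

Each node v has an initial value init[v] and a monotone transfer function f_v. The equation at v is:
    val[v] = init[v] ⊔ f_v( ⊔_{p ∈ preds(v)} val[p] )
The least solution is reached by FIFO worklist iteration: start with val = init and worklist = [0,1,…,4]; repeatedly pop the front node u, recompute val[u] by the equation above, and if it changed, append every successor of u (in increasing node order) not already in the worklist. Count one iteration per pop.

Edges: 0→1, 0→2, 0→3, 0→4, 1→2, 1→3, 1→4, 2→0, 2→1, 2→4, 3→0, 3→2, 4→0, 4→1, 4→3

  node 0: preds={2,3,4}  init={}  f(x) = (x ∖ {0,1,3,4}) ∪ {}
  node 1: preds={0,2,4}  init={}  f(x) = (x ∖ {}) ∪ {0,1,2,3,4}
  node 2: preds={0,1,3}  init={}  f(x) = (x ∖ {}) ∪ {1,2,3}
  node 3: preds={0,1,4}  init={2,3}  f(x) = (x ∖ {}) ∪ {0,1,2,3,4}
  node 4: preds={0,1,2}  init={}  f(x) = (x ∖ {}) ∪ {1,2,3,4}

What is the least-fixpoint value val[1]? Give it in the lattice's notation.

Worklist (9 pops):
  #1 pop 0: in={2,3} → {2} (was {}); enqueue []
  #2 pop 1: in={2} → {0,1,2,3,4} (was {}); enqueue []
  #3 pop 2: in={0,1,2,3,4} → {0,1,2,3,4} (was {}); enqueue [0,1]
  #4 pop 3: in={0,1,2,3,4} → {0,1,2,3,4} (was {2,3}); enqueue [2]
  #5 pop 4: in={0,1,2,3,4} → {0,1,2,3,4} (was {}); enqueue [3]
  #6 pop 0: in={0,1,2,3,4} → {2} (no change)
  #7 pop 1: in={0,1,2,3,4} → {0,1,2,3,4} (no change)
  #8 pop 2: in={0,1,2,3,4} → {0,1,2,3,4} (no change)
  #9 pop 3: in={0,1,2,3,4} → {0,1,2,3,4} (no change)

Fixpoint:
  val[0] = {2}
  val[1] = {0,1,2,3,4}
  val[2] = {0,1,2,3,4}
  val[3] = {0,1,2,3,4}
  val[4] = {0,1,2,3,4}

{0,1,2,3,4}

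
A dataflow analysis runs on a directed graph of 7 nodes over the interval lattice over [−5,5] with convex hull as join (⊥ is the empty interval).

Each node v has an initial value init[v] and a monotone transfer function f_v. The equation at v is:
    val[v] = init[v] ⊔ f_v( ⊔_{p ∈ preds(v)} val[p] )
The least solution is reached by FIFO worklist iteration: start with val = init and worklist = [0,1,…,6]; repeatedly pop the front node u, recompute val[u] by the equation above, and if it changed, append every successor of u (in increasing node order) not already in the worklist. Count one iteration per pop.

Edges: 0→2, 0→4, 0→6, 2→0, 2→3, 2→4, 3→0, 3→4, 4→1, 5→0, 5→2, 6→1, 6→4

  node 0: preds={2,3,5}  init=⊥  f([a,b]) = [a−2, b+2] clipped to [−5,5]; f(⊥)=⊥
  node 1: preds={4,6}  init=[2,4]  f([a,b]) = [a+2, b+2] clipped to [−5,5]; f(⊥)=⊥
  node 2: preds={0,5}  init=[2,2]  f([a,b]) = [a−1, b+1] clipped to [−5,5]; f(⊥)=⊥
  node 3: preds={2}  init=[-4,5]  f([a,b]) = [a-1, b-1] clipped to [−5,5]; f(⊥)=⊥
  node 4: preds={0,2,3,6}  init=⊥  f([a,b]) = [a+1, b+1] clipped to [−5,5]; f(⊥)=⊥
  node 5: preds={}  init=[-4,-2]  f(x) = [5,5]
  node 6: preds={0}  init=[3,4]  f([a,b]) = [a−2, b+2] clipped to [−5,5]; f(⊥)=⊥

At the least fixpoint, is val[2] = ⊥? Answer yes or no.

no

Trace (11 dequeues):
  [1] u=0 | in [-4,5] | out [-5,5] | prev ⊥ | push {}
  [2] u=1 | in [3,4] | out [2,5] | prev [2,4] | push {}
  [3] u=2 | in [-5,5] | out [-5,5] | prev [2,2] | push {0}
  [4] u=3 | in [-5,5] | out [-5,5] | prev [-4,5] | push {}
  [5] u=4 | in [-5,5] | out [-4,5] | prev ⊥ | push {1}
  [6] u=5 | in ⊥ | out [-4,5] | prev [-4,-2] | push {2}
  [7] u=6 | in [-5,5] | out [-5,5] | prev [3,4] | push {4}
  [8] u=0 | in [-5,5] | out [-5,5] | ==
  [9] u=1 | in [-5,5] | out [-3,5] | prev [2,5] | push {}
  [10] u=2 | in [-5,5] | out [-5,5] | ==
  [11] u=4 | in [-5,5] | out [-4,5] | ==

Converged values:
  [0] [-5,5]
  [1] [-3,5]
  [2] [-5,5]
  [3] [-5,5]
  [4] [-4,5]
  [5] [-4,5]
  [6] [-5,5]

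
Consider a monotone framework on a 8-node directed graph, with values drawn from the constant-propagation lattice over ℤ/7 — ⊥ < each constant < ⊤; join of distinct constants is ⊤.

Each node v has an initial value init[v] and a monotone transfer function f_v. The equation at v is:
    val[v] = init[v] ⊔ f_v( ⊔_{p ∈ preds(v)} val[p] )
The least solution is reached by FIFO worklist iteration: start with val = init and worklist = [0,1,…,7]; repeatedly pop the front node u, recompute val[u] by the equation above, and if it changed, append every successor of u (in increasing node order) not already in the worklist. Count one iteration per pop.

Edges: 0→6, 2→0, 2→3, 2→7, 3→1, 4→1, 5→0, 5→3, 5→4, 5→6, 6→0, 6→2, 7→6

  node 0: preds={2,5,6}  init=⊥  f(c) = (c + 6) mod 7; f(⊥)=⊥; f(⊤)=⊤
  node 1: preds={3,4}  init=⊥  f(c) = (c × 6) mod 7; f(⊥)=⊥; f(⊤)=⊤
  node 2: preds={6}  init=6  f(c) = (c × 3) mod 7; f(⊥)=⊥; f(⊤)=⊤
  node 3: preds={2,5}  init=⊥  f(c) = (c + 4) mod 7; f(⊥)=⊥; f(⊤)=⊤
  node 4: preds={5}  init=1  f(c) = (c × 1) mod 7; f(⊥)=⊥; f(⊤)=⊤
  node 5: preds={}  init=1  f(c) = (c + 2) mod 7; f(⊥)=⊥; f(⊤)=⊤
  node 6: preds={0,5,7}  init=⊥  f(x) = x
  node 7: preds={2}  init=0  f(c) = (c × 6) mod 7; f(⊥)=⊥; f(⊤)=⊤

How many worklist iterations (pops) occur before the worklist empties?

15

Trace (15 dequeues):
  [1] u=0 | in ⊤ | out ⊤ | prev ⊥ | push {}
  [2] u=1 | in 1 | out 6 | prev ⊥ | push {}
  [3] u=2 | in ⊥ | out 6 | ==
  [4] u=3 | in ⊤ | out ⊤ | prev ⊥ | push {1}
  [5] u=4 | in 1 | out 1 | ==
  [6] u=5 | in ⊥ | out 1 | ==
  [7] u=6 | in ⊤ | out ⊤ | prev ⊥ | push {0,2}
  [8] u=7 | in 6 | out ⊤ | prev 0 | push {6}
  [9] u=1 | in ⊤ | out ⊤ | prev 6 | push {}
  [10] u=0 | in ⊤ | out ⊤ | ==
  [11] u=2 | in ⊤ | out ⊤ | prev 6 | push {0,3,7}
  [12] u=6 | in ⊤ | out ⊤ | ==
  [13] u=0 | in ⊤ | out ⊤ | ==
  [14] u=3 | in ⊤ | out ⊤ | ==
  [15] u=7 | in ⊤ | out ⊤ | ==

Converged values:
  [0] ⊤
  [1] ⊤
  [2] ⊤
  [3] ⊤
  [4] 1
  [5] 1
  [6] ⊤
  [7] ⊤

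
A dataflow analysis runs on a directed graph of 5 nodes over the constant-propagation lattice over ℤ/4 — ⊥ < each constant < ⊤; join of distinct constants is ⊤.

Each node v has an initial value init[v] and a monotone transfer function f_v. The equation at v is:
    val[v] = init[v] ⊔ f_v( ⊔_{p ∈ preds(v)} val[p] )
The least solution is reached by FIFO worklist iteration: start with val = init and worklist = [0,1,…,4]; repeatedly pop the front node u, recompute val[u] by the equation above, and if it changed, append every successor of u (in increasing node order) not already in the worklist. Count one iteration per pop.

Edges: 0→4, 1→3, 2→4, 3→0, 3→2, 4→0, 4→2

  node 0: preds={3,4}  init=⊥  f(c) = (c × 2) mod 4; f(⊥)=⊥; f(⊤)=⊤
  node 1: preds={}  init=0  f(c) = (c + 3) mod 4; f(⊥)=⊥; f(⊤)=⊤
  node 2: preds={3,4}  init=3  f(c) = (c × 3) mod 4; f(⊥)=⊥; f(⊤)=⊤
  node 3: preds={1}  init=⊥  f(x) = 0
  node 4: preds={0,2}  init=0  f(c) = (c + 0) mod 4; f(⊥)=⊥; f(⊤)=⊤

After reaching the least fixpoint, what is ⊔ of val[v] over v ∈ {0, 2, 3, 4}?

Worklist (8 pops):
  #1 pop 0: in=0 → 0 (was ⊥); enqueue []
  #2 pop 1: in=⊥ → 0 (no change)
  #3 pop 2: in=0 → ⊤ (was 3); enqueue []
  #4 pop 3: in=0 → 0 (was ⊥); enqueue [0,2]
  #5 pop 4: in=⊤ → ⊤ (was 0); enqueue []
  #6 pop 0: in=⊤ → ⊤ (was 0); enqueue [4]
  #7 pop 2: in=⊤ → ⊤ (no change)
  #8 pop 4: in=⊤ → ⊤ (no change)

Fixpoint:
  val[0] = ⊤
  val[1] = 0
  val[2] = ⊤
  val[3] = 0
  val[4] = ⊤

⊤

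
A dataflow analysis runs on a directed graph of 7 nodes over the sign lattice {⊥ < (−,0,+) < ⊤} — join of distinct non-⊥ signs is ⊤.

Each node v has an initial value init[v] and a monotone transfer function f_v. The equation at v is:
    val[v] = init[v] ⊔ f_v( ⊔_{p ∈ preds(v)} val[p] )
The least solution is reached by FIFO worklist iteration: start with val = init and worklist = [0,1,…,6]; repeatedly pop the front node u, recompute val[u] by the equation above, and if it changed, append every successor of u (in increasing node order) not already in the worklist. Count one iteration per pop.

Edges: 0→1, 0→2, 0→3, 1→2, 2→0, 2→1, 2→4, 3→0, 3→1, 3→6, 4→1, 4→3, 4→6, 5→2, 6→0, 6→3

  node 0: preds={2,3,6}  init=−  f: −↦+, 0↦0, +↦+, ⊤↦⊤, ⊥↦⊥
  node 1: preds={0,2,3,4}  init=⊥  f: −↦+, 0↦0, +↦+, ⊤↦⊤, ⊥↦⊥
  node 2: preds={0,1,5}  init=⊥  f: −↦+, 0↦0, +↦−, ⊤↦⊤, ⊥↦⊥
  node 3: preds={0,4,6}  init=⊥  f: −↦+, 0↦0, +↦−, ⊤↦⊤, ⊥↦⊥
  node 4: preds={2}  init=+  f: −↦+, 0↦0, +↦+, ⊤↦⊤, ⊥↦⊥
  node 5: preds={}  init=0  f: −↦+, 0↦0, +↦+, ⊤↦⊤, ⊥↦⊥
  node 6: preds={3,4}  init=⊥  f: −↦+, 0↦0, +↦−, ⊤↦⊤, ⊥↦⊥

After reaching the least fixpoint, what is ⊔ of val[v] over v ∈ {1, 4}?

Worklist (11 pops):
  #1 pop 0: in=⊥ → − (no change)
  #2 pop 1: in=⊤ → ⊤ (was ⊥); enqueue []
  #3 pop 2: in=⊤ → ⊤ (was ⊥); enqueue [0,1]
  #4 pop 3: in=⊤ → ⊤ (was ⊥); enqueue []
  #5 pop 4: in=⊤ → ⊤ (was +); enqueue [3]
  #6 pop 5: in=⊥ → 0 (no change)
  #7 pop 6: in=⊤ → ⊤ (was ⊥); enqueue []
  #8 pop 0: in=⊤ → ⊤ (was −); enqueue [2]
  #9 pop 1: in=⊤ → ⊤ (no change)
  #10 pop 3: in=⊤ → ⊤ (no change)
  #11 pop 2: in=⊤ → ⊤ (no change)

Fixpoint:
  val[0] = ⊤
  val[1] = ⊤
  val[2] = ⊤
  val[3] = ⊤
  val[4] = ⊤
  val[5] = 0
  val[6] = ⊤

⊤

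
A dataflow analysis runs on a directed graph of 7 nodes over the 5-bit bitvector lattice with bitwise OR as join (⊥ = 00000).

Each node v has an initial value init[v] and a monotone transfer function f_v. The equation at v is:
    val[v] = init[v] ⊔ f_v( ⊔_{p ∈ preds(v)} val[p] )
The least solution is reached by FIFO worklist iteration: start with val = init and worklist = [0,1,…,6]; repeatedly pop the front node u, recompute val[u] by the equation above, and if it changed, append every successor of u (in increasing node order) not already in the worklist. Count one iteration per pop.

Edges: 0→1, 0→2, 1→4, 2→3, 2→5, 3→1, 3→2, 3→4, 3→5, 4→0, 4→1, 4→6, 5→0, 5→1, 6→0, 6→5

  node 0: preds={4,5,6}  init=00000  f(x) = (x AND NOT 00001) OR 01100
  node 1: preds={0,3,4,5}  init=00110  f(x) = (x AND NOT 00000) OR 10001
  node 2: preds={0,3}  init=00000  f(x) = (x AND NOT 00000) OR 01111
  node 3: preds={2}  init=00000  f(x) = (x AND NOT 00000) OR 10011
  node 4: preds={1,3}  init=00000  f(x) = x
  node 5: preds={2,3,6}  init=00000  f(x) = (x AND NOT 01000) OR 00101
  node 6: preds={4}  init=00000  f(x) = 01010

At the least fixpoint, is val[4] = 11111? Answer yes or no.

Worklist (14 pops):
  #1 pop 0: in=00000 → 01100 (was 00000); enqueue []
  #2 pop 1: in=01100 → 11111 (was 00110); enqueue []
  #3 pop 2: in=01100 → 01111 (was 00000); enqueue []
  #4 pop 3: in=01111 → 11111 (was 00000); enqueue [1,2]
  #5 pop 4: in=11111 → 11111 (was 00000); enqueue [0]
  #6 pop 5: in=11111 → 10111 (was 00000); enqueue []
  #7 pop 6: in=11111 → 01010 (was 00000); enqueue [5]
  #8 pop 1: in=11111 → 11111 (no change)
  #9 pop 2: in=11111 → 11111 (was 01111); enqueue [3]
  #10 pop 0: in=11111 → 11110 (was 01100); enqueue [1,2]
  #11 pop 5: in=11111 → 10111 (no change)
  #12 pop 3: in=11111 → 11111 (no change)
  #13 pop 1: in=11111 → 11111 (no change)
  #14 pop 2: in=11111 → 11111 (no change)

Fixpoint:
  val[0] = 11110
  val[1] = 11111
  val[2] = 11111
  val[3] = 11111
  val[4] = 11111
  val[5] = 10111
  val[6] = 01010

yes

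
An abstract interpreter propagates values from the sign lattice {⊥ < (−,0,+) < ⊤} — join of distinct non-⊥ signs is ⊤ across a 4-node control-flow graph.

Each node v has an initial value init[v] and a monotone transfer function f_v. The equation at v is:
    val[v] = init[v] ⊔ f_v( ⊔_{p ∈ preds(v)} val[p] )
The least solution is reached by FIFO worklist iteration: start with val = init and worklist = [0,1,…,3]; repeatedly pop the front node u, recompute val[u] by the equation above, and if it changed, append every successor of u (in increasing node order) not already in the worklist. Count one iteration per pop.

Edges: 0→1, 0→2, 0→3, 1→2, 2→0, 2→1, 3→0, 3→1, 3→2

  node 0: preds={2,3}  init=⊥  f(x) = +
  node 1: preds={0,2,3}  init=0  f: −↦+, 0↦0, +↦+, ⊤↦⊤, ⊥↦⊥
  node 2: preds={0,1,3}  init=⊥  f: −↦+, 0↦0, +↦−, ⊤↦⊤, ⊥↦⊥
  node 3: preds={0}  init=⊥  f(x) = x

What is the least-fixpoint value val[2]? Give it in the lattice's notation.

⊤

Iteration log — 7 steps:
  step 1. node 0  ⊔preds=⊥  new=+  old=⊥  +wl: 
  step 2. node 1  ⊔preds=+  new=⊤  old=0  +wl: 
  step 3. node 2  ⊔preds=⊤  new=⊤  old=⊥  +wl: 0,1
  step 4. node 3  ⊔preds=+  new=+  old=⊥  +wl: 2
  step 5. node 0  ⊔preds=⊤  new=+  stable
  step 6. node 1  ⊔preds=⊤  new=⊤  stable
  step 7. node 2  ⊔preds=⊤  new=⊤  stable

Least fixpoint reached:
  node 0: +
  node 1: ⊤
  node 2: ⊤
  node 3: +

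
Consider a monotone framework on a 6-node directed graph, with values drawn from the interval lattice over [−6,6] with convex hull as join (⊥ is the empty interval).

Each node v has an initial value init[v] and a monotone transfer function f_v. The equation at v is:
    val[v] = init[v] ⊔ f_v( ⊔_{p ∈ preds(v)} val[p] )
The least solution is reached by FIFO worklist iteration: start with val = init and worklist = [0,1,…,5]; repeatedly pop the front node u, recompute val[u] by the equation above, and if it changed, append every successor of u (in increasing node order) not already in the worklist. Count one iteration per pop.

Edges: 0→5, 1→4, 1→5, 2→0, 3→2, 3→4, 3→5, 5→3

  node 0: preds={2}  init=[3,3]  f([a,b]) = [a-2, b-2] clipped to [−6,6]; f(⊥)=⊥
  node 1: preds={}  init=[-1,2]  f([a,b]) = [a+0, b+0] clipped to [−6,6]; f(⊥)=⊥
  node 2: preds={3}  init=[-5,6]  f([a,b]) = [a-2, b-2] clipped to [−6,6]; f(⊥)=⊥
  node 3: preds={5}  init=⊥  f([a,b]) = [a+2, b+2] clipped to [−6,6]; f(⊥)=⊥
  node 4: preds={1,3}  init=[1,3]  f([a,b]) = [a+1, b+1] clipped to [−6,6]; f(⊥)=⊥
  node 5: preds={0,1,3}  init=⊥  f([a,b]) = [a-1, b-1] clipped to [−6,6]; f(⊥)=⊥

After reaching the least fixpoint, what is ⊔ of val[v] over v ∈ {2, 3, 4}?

Worklist (16 pops):
  #1 pop 0: in=[-5,6] → [-6,4] (was [3,3]); enqueue []
  #2 pop 1: in=⊥ → [-1,2] (no change)
  #3 pop 2: in=⊥ → [-5,6] (no change)
  #4 pop 3: in=⊥ → ⊥ (no change)
  #5 pop 4: in=[-1,2] → [0,3] (was [1,3]); enqueue []
  #6 pop 5: in=[-6,4] → [-6,3] (was ⊥); enqueue [3]
  #7 pop 3: in=[-6,3] → [-4,5] (was ⊥); enqueue [2,4,5]
  #8 pop 2: in=[-4,5] → [-6,6] (was [-5,6]); enqueue [0]
  #9 pop 4: in=[-4,5] → [-3,6] (was [0,3]); enqueue []
  #10 pop 5: in=[-6,5] → [-6,4] (was [-6,3]); enqueue [3]
  #11 pop 0: in=[-6,6] → [-6,4] (no change)
  #12 pop 3: in=[-6,4] → [-4,6] (was [-4,5]); enqueue [2,4,5]
  #13 pop 2: in=[-4,6] → [-6,6] (no change)
  #14 pop 4: in=[-4,6] → [-3,6] (no change)
  #15 pop 5: in=[-6,6] → [-6,5] (was [-6,4]); enqueue [3]
  #16 pop 3: in=[-6,5] → [-4,6] (no change)

Fixpoint:
  val[0] = [-6,4]
  val[1] = [-1,2]
  val[2] = [-6,6]
  val[3] = [-4,6]
  val[4] = [-3,6]
  val[5] = [-6,5]

[-6,6]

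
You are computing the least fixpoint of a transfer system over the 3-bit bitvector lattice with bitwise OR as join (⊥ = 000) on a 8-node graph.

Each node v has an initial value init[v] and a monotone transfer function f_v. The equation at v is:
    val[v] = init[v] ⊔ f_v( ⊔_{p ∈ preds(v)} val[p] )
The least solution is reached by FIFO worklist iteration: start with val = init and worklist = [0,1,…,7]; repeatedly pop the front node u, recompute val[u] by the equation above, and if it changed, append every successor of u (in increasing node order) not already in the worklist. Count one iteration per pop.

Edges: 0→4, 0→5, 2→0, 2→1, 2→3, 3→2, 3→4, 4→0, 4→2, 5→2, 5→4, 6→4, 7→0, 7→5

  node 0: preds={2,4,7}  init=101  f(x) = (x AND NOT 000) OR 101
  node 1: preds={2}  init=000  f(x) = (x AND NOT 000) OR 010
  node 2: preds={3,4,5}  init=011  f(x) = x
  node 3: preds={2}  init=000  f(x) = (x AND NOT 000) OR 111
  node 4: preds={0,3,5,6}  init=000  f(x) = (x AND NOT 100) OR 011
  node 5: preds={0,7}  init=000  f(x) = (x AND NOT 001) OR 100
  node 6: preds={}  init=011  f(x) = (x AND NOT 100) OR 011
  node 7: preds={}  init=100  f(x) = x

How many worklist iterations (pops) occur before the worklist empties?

13

Worklist (13 pops):
  #1 pop 0: in=111 → 111 (was 101); enqueue []
  #2 pop 1: in=011 → 011 (was 000); enqueue []
  #3 pop 2: in=000 → 011 (no change)
  #4 pop 3: in=011 → 111 (was 000); enqueue [2]
  #5 pop 4: in=111 → 011 (was 000); enqueue [0]
  #6 pop 5: in=111 → 110 (was 000); enqueue [4]
  #7 pop 6: in=000 → 011 (no change)
  #8 pop 7: in=000 → 100 (no change)
  #9 pop 2: in=111 → 111 (was 011); enqueue [1,3]
  #10 pop 0: in=111 → 111 (no change)
  #11 pop 4: in=111 → 011 (no change)
  #12 pop 1: in=111 → 111 (was 011); enqueue []
  #13 pop 3: in=111 → 111 (no change)

Fixpoint:
  val[0] = 111
  val[1] = 111
  val[2] = 111
  val[3] = 111
  val[4] = 011
  val[5] = 110
  val[6] = 011
  val[7] = 100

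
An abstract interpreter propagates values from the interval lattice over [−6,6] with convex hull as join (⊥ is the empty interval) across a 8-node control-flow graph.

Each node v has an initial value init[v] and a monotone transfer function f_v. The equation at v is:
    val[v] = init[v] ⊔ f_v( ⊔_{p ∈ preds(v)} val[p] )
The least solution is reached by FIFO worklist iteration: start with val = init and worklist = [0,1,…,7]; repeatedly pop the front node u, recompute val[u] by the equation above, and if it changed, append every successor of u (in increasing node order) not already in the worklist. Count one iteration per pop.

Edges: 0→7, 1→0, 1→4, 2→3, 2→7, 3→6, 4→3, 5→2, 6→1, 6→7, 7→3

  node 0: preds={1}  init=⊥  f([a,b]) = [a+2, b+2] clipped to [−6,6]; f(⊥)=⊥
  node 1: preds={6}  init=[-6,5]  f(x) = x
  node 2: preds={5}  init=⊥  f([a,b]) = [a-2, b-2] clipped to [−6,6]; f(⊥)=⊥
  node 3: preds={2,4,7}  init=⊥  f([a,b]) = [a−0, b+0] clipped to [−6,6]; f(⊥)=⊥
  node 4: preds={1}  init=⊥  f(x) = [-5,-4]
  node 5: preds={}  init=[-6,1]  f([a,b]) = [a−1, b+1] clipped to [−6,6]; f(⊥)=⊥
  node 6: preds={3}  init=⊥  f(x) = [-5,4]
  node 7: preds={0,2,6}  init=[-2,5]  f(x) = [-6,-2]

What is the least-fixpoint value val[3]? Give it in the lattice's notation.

[-6,5]

Trace (10 dequeues):
  [1] u=0 | in [-6,5] | out [-4,6] | prev ⊥ | push {}
  [2] u=1 | in ⊥ | out [-6,5] | ==
  [3] u=2 | in [-6,1] | out [-6,-1] | prev ⊥ | push {}
  [4] u=3 | in [-6,5] | out [-6,5] | prev ⊥ | push {}
  [5] u=4 | in [-6,5] | out [-5,-4] | prev ⊥ | push {3}
  [6] u=5 | in ⊥ | out [-6,1] | ==
  [7] u=6 | in [-6,5] | out [-5,4] | prev ⊥ | push {1}
  [8] u=7 | in [-6,6] | out [-6,5] | prev [-2,5] | push {}
  [9] u=3 | in [-6,5] | out [-6,5] | ==
  [10] u=1 | in [-5,4] | out [-6,5] | ==

Converged values:
  [0] [-4,6]
  [1] [-6,5]
  [2] [-6,-1]
  [3] [-6,5]
  [4] [-5,-4]
  [5] [-6,1]
  [6] [-5,4]
  [7] [-6,5]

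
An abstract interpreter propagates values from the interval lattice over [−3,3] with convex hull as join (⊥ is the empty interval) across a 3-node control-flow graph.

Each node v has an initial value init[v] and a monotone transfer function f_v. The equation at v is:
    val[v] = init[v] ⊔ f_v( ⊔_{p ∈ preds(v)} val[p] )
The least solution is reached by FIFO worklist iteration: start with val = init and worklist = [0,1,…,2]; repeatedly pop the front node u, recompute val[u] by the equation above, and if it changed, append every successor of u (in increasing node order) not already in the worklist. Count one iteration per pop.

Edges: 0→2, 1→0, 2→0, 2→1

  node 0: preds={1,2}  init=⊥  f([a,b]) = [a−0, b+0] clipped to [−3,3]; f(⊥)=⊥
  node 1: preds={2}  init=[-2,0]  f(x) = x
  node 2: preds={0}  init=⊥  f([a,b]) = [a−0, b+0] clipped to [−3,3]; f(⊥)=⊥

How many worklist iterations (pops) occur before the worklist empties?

5

Trace (5 dequeues):
  [1] u=0 | in [-2,0] | out [-2,0] | prev ⊥ | push {}
  [2] u=1 | in ⊥ | out [-2,0] | ==
  [3] u=2 | in [-2,0] | out [-2,0] | prev ⊥ | push {0,1}
  [4] u=0 | in [-2,0] | out [-2,0] | ==
  [5] u=1 | in [-2,0] | out [-2,0] | ==

Converged values:
  [0] [-2,0]
  [1] [-2,0]
  [2] [-2,0]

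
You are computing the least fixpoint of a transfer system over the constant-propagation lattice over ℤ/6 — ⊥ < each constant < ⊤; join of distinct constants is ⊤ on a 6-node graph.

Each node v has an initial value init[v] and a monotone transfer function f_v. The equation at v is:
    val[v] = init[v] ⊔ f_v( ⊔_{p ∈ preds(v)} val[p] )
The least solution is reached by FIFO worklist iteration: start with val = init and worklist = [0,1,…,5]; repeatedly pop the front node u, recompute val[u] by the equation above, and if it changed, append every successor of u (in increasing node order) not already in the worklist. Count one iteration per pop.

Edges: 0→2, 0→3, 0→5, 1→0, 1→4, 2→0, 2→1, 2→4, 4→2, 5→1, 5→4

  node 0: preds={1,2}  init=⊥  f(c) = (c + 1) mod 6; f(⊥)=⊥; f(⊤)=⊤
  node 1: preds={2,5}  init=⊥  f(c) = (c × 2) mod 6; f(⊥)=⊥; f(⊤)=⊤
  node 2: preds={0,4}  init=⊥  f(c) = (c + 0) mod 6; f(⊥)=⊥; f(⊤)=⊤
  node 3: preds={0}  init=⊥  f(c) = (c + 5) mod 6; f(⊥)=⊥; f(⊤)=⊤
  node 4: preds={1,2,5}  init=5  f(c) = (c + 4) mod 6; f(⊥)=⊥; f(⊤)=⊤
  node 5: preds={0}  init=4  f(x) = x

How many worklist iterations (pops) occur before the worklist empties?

14

Iteration log — 14 steps:
  step 1. node 0  ⊔preds=⊥  new=⊥  stable
  step 2. node 1  ⊔preds=4  new=2  old=⊥  +wl: 0
  step 3. node 2  ⊔preds=5  new=5  old=⊥  +wl: 1
  step 4. node 3  ⊔preds=⊥  new=⊥  stable
  step 5. node 4  ⊔preds=⊤  new=⊤  old=5  +wl: 2
  step 6. node 5  ⊔preds=⊥  new=4  stable
  step 7. node 0  ⊔preds=⊤  new=⊤  old=⊥  +wl: 3,5
  step 8. node 1  ⊔preds=⊤  new=⊤  old=2  +wl: 0,4
  step 9. node 2  ⊔preds=⊤  new=⊤  old=5  +wl: 1
  step 10. node 3  ⊔preds=⊤  new=⊤  old=⊥  +wl: 
  step 11. node 5  ⊔preds=⊤  new=⊤  old=4  +wl: 
  step 12. node 0  ⊔preds=⊤  new=⊤  stable
  step 13. node 4  ⊔preds=⊤  new=⊤  stable
  step 14. node 1  ⊔preds=⊤  new=⊤  stable

Least fixpoint reached:
  node 0: ⊤
  node 1: ⊤
  node 2: ⊤
  node 3: ⊤
  node 4: ⊤
  node 5: ⊤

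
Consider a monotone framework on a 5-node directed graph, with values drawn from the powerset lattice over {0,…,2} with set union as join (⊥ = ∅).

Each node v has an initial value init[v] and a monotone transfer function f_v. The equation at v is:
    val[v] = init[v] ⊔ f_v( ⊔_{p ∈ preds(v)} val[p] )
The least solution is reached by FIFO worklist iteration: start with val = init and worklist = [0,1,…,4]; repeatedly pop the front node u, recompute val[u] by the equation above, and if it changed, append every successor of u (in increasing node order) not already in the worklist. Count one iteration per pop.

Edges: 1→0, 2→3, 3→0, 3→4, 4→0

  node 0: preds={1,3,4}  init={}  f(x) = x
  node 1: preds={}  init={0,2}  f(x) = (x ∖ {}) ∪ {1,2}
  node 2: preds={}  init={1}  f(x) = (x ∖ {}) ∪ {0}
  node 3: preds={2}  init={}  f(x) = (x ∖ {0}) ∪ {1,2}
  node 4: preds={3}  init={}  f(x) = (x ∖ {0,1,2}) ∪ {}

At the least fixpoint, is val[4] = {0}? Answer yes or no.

Iteration log — 6 steps:
  step 1. node 0  ⊔preds={0,2}  new={0,2}  old={}  +wl: 
  step 2. node 1  ⊔preds={}  new={0,1,2}  old={0,2}  +wl: 0
  step 3. node 2  ⊔preds={}  new={0,1}  old={1}  +wl: 
  step 4. node 3  ⊔preds={0,1}  new={1,2}  old={}  +wl: 
  step 5. node 4  ⊔preds={1,2}  new={}  stable
  step 6. node 0  ⊔preds={0,1,2}  new={0,1,2}  old={0,2}  +wl: 

Least fixpoint reached:
  node 0: {0,1,2}
  node 1: {0,1,2}
  node 2: {0,1}
  node 3: {1,2}
  node 4: {}

no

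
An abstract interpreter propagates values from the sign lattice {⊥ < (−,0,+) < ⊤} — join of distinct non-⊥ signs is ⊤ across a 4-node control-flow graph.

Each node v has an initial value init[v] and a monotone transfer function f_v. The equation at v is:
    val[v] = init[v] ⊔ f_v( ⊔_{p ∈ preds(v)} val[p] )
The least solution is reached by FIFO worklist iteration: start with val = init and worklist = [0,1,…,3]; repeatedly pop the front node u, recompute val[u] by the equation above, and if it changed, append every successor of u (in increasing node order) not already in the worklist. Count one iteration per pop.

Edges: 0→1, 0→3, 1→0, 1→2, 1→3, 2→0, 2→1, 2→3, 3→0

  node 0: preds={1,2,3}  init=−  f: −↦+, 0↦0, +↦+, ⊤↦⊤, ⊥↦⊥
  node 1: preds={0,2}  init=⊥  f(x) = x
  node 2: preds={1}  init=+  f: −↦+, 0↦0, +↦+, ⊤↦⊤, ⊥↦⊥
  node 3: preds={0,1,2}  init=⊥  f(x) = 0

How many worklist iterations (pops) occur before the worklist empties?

6

Trace (6 dequeues):
  [1] u=0 | in + | out ⊤ | prev − | push {}
  [2] u=1 | in ⊤ | out ⊤ | prev ⊥ | push {0}
  [3] u=2 | in ⊤ | out ⊤ | prev + | push {1}
  [4] u=3 | in ⊤ | out 0 | prev ⊥ | push {}
  [5] u=0 | in ⊤ | out ⊤ | ==
  [6] u=1 | in ⊤ | out ⊤ | ==

Converged values:
  [0] ⊤
  [1] ⊤
  [2] ⊤
  [3] 0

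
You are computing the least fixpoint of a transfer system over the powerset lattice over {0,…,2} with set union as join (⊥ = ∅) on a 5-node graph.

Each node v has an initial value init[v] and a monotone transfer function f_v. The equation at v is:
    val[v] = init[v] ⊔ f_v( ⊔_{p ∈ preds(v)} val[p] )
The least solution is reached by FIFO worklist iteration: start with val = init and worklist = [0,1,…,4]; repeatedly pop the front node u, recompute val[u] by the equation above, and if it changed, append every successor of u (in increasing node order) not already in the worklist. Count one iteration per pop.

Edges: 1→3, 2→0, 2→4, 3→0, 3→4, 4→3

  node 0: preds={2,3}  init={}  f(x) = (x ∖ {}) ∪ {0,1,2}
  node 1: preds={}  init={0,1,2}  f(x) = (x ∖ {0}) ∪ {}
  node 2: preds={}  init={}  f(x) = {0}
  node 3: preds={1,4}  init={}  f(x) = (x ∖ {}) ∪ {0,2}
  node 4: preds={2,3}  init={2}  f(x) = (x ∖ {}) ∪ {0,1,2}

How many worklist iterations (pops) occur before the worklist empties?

Iteration log — 7 steps:
  step 1. node 0  ⊔preds={}  new={0,1,2}  old={}  +wl: 
  step 2. node 1  ⊔preds={}  new={0,1,2}  stable
  step 3. node 2  ⊔preds={}  new={0}  old={}  +wl: 0
  step 4. node 3  ⊔preds={0,1,2}  new={0,1,2}  old={}  +wl: 
  step 5. node 4  ⊔preds={0,1,2}  new={0,1,2}  old={2}  +wl: 3
  step 6. node 0  ⊔preds={0,1,2}  new={0,1,2}  stable
  step 7. node 3  ⊔preds={0,1,2}  new={0,1,2}  stable

Least fixpoint reached:
  node 0: {0,1,2}
  node 1: {0,1,2}
  node 2: {0}
  node 3: {0,1,2}
  node 4: {0,1,2}

7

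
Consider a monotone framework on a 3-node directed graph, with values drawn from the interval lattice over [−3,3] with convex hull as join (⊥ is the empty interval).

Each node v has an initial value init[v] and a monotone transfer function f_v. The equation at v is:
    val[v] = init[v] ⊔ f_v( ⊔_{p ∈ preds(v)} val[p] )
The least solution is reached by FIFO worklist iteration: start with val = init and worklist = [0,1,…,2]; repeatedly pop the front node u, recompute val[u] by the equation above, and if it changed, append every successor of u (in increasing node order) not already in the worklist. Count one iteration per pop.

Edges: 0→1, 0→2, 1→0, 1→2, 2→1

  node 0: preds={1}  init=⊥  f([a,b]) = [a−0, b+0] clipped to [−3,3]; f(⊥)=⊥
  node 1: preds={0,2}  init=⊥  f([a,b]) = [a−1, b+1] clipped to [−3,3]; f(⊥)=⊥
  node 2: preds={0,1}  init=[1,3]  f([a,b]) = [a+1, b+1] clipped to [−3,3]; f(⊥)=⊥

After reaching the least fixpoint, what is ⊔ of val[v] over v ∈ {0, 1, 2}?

[-3,3]

Iteration log — 15 steps:
  step 1. node 0  ⊔preds=⊥  new=⊥  stable
  step 2. node 1  ⊔preds=[1,3]  new=[0,3]  old=⊥  +wl: 0
  step 3. node 2  ⊔preds=[0,3]  new=[1,3]  stable
  step 4. node 0  ⊔preds=[0,3]  new=[0,3]  old=⊥  +wl: 1,2
  step 5. node 1  ⊔preds=[0,3]  new=[-1,3]  old=[0,3]  +wl: 0
  step 6. node 2  ⊔preds=[-1,3]  new=[0,3]  old=[1,3]  +wl: 1
  step 7. node 0  ⊔preds=[-1,3]  new=[-1,3]  old=[0,3]  +wl: 2
  step 8. node 1  ⊔preds=[-1,3]  new=[-2,3]  old=[-1,3]  +wl: 0
  step 9. node 2  ⊔preds=[-2,3]  new=[-1,3]  old=[0,3]  +wl: 1
  step 10. node 0  ⊔preds=[-2,3]  new=[-2,3]  old=[-1,3]  +wl: 2
  step 11. node 1  ⊔preds=[-2,3]  new=[-3,3]  old=[-2,3]  +wl: 0
  step 12. node 2  ⊔preds=[-3,3]  new=[-2,3]  old=[-1,3]  +wl: 1
  step 13. node 0  ⊔preds=[-3,3]  new=[-3,3]  old=[-2,3]  +wl: 2
  step 14. node 1  ⊔preds=[-3,3]  new=[-3,3]  stable
  step 15. node 2  ⊔preds=[-3,3]  new=[-2,3]  stable

Least fixpoint reached:
  node 0: [-3,3]
  node 1: [-3,3]
  node 2: [-2,3]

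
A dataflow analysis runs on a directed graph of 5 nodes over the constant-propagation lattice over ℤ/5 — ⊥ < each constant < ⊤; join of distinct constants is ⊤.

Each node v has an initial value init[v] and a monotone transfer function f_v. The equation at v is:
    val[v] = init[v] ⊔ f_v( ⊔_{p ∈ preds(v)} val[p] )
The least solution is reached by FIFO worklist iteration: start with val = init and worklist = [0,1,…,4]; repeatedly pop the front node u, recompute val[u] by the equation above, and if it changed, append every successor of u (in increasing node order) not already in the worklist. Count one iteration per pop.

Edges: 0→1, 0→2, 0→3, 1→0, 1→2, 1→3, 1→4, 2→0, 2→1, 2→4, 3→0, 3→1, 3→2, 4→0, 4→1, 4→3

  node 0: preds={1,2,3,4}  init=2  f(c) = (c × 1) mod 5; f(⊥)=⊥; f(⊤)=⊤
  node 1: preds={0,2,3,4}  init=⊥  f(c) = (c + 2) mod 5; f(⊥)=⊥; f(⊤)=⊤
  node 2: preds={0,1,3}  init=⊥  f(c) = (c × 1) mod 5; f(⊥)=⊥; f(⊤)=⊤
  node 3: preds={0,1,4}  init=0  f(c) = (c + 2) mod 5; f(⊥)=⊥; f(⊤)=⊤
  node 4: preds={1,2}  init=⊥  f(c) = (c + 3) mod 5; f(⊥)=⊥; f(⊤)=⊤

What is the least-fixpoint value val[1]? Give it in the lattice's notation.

⊤

Iteration log — 9 steps:
  step 1. node 0  ⊔preds=0  new=⊤  old=2  +wl: 
  step 2. node 1  ⊔preds=⊤  new=⊤  old=⊥  +wl: 0
  step 3. node 2  ⊔preds=⊤  new=⊤  old=⊥  +wl: 1
  step 4. node 3  ⊔preds=⊤  new=⊤  old=0  +wl: 2
  step 5. node 4  ⊔preds=⊤  new=⊤  old=⊥  +wl: 3
  step 6. node 0  ⊔preds=⊤  new=⊤  stable
  step 7. node 1  ⊔preds=⊤  new=⊤  stable
  step 8. node 2  ⊔preds=⊤  new=⊤  stable
  step 9. node 3  ⊔preds=⊤  new=⊤  stable

Least fixpoint reached:
  node 0: ⊤
  node 1: ⊤
  node 2: ⊤
  node 3: ⊤
  node 4: ⊤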